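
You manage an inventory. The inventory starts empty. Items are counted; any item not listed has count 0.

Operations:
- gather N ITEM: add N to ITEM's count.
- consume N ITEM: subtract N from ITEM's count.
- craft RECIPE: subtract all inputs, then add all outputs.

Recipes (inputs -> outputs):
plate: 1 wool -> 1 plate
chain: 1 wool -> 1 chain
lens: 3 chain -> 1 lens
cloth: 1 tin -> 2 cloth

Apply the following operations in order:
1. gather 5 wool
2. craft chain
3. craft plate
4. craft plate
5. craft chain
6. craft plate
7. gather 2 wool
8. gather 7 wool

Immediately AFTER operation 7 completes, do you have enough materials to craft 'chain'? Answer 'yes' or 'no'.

After 1 (gather 5 wool): wool=5
After 2 (craft chain): chain=1 wool=4
After 3 (craft plate): chain=1 plate=1 wool=3
After 4 (craft plate): chain=1 plate=2 wool=2
After 5 (craft chain): chain=2 plate=2 wool=1
After 6 (craft plate): chain=2 plate=3
After 7 (gather 2 wool): chain=2 plate=3 wool=2

Answer: yes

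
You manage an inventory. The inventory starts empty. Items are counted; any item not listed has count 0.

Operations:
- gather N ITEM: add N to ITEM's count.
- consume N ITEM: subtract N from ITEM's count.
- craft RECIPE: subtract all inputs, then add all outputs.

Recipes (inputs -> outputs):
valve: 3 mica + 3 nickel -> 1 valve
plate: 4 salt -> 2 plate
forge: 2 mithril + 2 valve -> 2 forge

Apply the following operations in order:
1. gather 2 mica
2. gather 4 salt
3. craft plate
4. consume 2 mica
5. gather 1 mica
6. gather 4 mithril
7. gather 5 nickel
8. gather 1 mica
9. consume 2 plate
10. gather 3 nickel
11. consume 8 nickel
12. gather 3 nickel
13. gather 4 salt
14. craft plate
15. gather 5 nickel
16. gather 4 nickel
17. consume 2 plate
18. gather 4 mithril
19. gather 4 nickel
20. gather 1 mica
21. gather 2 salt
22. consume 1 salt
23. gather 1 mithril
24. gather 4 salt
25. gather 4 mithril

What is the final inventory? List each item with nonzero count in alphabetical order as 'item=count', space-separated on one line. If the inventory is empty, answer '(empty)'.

Answer: mica=3 mithril=13 nickel=16 salt=5

Derivation:
After 1 (gather 2 mica): mica=2
After 2 (gather 4 salt): mica=2 salt=4
After 3 (craft plate): mica=2 plate=2
After 4 (consume 2 mica): plate=2
After 5 (gather 1 mica): mica=1 plate=2
After 6 (gather 4 mithril): mica=1 mithril=4 plate=2
After 7 (gather 5 nickel): mica=1 mithril=4 nickel=5 plate=2
After 8 (gather 1 mica): mica=2 mithril=4 nickel=5 plate=2
After 9 (consume 2 plate): mica=2 mithril=4 nickel=5
After 10 (gather 3 nickel): mica=2 mithril=4 nickel=8
After 11 (consume 8 nickel): mica=2 mithril=4
After 12 (gather 3 nickel): mica=2 mithril=4 nickel=3
After 13 (gather 4 salt): mica=2 mithril=4 nickel=3 salt=4
After 14 (craft plate): mica=2 mithril=4 nickel=3 plate=2
After 15 (gather 5 nickel): mica=2 mithril=4 nickel=8 plate=2
After 16 (gather 4 nickel): mica=2 mithril=4 nickel=12 plate=2
After 17 (consume 2 plate): mica=2 mithril=4 nickel=12
After 18 (gather 4 mithril): mica=2 mithril=8 nickel=12
After 19 (gather 4 nickel): mica=2 mithril=8 nickel=16
After 20 (gather 1 mica): mica=3 mithril=8 nickel=16
After 21 (gather 2 salt): mica=3 mithril=8 nickel=16 salt=2
After 22 (consume 1 salt): mica=3 mithril=8 nickel=16 salt=1
After 23 (gather 1 mithril): mica=3 mithril=9 nickel=16 salt=1
After 24 (gather 4 salt): mica=3 mithril=9 nickel=16 salt=5
After 25 (gather 4 mithril): mica=3 mithril=13 nickel=16 salt=5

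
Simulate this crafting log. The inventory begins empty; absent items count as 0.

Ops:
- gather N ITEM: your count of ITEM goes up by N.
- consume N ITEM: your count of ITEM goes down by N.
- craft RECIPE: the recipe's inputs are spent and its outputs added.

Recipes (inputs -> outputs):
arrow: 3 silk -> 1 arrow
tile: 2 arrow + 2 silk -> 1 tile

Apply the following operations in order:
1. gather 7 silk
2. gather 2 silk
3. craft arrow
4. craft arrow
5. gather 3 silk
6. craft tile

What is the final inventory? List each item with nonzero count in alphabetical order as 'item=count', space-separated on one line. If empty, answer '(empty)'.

Answer: silk=4 tile=1

Derivation:
After 1 (gather 7 silk): silk=7
After 2 (gather 2 silk): silk=9
After 3 (craft arrow): arrow=1 silk=6
After 4 (craft arrow): arrow=2 silk=3
After 5 (gather 3 silk): arrow=2 silk=6
After 6 (craft tile): silk=4 tile=1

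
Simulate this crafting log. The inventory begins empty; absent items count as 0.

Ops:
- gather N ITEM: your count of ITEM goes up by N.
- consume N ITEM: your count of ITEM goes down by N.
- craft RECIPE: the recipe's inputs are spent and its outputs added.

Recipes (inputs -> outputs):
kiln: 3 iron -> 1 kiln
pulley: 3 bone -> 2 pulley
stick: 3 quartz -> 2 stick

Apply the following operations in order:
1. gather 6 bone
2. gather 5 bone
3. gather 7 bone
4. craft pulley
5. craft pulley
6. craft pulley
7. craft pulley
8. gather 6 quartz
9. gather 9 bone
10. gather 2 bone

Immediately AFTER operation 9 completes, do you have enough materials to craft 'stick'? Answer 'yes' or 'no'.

After 1 (gather 6 bone): bone=6
After 2 (gather 5 bone): bone=11
After 3 (gather 7 bone): bone=18
After 4 (craft pulley): bone=15 pulley=2
After 5 (craft pulley): bone=12 pulley=4
After 6 (craft pulley): bone=9 pulley=6
After 7 (craft pulley): bone=6 pulley=8
After 8 (gather 6 quartz): bone=6 pulley=8 quartz=6
After 9 (gather 9 bone): bone=15 pulley=8 quartz=6

Answer: yes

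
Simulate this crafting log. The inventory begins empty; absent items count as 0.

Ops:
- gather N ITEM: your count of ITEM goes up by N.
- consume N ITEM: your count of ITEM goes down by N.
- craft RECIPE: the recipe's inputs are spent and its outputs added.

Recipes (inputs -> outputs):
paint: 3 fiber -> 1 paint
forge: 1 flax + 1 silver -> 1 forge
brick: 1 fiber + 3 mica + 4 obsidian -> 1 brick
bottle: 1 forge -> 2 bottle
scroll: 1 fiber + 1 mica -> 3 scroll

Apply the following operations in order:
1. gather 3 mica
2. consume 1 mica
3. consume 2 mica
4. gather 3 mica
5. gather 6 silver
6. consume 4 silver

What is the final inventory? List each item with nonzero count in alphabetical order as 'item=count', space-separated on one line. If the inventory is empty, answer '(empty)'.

Answer: mica=3 silver=2

Derivation:
After 1 (gather 3 mica): mica=3
After 2 (consume 1 mica): mica=2
After 3 (consume 2 mica): (empty)
After 4 (gather 3 mica): mica=3
After 5 (gather 6 silver): mica=3 silver=6
After 6 (consume 4 silver): mica=3 silver=2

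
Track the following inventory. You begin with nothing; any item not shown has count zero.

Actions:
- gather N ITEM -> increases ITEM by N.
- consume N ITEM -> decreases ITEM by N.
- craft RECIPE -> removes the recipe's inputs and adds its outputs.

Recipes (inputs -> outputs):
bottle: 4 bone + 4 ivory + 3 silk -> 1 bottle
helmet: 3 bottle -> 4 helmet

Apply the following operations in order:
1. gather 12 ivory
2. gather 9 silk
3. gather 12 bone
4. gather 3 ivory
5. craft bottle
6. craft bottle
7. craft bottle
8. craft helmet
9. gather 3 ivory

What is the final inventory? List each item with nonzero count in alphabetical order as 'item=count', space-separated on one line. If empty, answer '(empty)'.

After 1 (gather 12 ivory): ivory=12
After 2 (gather 9 silk): ivory=12 silk=9
After 3 (gather 12 bone): bone=12 ivory=12 silk=9
After 4 (gather 3 ivory): bone=12 ivory=15 silk=9
After 5 (craft bottle): bone=8 bottle=1 ivory=11 silk=6
After 6 (craft bottle): bone=4 bottle=2 ivory=7 silk=3
After 7 (craft bottle): bottle=3 ivory=3
After 8 (craft helmet): helmet=4 ivory=3
After 9 (gather 3 ivory): helmet=4 ivory=6

Answer: helmet=4 ivory=6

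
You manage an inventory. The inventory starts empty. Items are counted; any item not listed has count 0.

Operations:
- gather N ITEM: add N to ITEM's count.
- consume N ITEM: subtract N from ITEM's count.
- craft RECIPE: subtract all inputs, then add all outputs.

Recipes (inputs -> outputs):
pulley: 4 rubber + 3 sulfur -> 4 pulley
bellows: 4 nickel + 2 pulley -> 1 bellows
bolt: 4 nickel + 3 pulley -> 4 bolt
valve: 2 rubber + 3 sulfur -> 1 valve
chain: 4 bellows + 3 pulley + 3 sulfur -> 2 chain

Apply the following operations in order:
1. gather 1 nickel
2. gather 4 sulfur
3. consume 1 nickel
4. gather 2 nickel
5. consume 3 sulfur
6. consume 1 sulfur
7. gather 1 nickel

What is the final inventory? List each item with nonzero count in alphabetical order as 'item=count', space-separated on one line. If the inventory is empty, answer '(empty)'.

Answer: nickel=3

Derivation:
After 1 (gather 1 nickel): nickel=1
After 2 (gather 4 sulfur): nickel=1 sulfur=4
After 3 (consume 1 nickel): sulfur=4
After 4 (gather 2 nickel): nickel=2 sulfur=4
After 5 (consume 3 sulfur): nickel=2 sulfur=1
After 6 (consume 1 sulfur): nickel=2
After 7 (gather 1 nickel): nickel=3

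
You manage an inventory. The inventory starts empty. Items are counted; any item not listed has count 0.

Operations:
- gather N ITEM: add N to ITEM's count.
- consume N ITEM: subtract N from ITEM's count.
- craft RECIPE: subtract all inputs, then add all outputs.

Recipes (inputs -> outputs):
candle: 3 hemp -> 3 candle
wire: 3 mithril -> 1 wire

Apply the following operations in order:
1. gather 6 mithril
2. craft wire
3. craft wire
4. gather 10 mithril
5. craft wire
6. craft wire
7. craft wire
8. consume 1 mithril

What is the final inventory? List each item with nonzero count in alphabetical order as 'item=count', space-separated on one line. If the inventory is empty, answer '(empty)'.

After 1 (gather 6 mithril): mithril=6
After 2 (craft wire): mithril=3 wire=1
After 3 (craft wire): wire=2
After 4 (gather 10 mithril): mithril=10 wire=2
After 5 (craft wire): mithril=7 wire=3
After 6 (craft wire): mithril=4 wire=4
After 7 (craft wire): mithril=1 wire=5
After 8 (consume 1 mithril): wire=5

Answer: wire=5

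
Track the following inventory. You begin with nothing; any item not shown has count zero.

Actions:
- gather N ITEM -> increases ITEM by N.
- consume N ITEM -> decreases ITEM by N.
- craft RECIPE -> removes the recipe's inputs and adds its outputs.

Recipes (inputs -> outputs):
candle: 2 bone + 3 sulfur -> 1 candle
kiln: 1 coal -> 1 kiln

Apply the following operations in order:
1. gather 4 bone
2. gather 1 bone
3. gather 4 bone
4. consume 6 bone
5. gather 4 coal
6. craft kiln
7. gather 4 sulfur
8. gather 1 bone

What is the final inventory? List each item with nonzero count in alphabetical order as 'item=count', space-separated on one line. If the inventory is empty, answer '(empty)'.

Answer: bone=4 coal=3 kiln=1 sulfur=4

Derivation:
After 1 (gather 4 bone): bone=4
After 2 (gather 1 bone): bone=5
After 3 (gather 4 bone): bone=9
After 4 (consume 6 bone): bone=3
After 5 (gather 4 coal): bone=3 coal=4
After 6 (craft kiln): bone=3 coal=3 kiln=1
After 7 (gather 4 sulfur): bone=3 coal=3 kiln=1 sulfur=4
After 8 (gather 1 bone): bone=4 coal=3 kiln=1 sulfur=4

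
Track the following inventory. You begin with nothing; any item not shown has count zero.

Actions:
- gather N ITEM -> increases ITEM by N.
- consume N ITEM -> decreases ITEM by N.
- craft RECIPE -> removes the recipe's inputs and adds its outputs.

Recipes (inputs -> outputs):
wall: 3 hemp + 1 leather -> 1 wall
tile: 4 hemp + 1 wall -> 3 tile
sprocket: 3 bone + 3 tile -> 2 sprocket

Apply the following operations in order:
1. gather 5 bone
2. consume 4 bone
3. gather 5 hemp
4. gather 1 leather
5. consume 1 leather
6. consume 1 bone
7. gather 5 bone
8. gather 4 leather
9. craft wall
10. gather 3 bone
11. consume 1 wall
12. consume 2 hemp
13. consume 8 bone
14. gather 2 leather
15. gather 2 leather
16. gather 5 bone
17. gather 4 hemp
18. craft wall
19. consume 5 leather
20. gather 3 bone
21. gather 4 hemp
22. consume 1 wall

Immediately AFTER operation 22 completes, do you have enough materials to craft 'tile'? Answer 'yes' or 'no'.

Answer: no

Derivation:
After 1 (gather 5 bone): bone=5
After 2 (consume 4 bone): bone=1
After 3 (gather 5 hemp): bone=1 hemp=5
After 4 (gather 1 leather): bone=1 hemp=5 leather=1
After 5 (consume 1 leather): bone=1 hemp=5
After 6 (consume 1 bone): hemp=5
After 7 (gather 5 bone): bone=5 hemp=5
After 8 (gather 4 leather): bone=5 hemp=5 leather=4
After 9 (craft wall): bone=5 hemp=2 leather=3 wall=1
After 10 (gather 3 bone): bone=8 hemp=2 leather=3 wall=1
After 11 (consume 1 wall): bone=8 hemp=2 leather=3
After 12 (consume 2 hemp): bone=8 leather=3
After 13 (consume 8 bone): leather=3
After 14 (gather 2 leather): leather=5
After 15 (gather 2 leather): leather=7
After 16 (gather 5 bone): bone=5 leather=7
After 17 (gather 4 hemp): bone=5 hemp=4 leather=7
After 18 (craft wall): bone=5 hemp=1 leather=6 wall=1
After 19 (consume 5 leather): bone=5 hemp=1 leather=1 wall=1
After 20 (gather 3 bone): bone=8 hemp=1 leather=1 wall=1
After 21 (gather 4 hemp): bone=8 hemp=5 leather=1 wall=1
After 22 (consume 1 wall): bone=8 hemp=5 leather=1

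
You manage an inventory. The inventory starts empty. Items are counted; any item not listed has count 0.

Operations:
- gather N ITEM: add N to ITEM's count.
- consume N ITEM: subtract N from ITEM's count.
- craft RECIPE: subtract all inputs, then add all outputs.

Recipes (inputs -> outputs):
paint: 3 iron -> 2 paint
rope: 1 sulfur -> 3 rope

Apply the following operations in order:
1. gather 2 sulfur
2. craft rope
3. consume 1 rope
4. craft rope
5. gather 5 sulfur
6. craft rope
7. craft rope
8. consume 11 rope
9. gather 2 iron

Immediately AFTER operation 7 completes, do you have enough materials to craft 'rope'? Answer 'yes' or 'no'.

After 1 (gather 2 sulfur): sulfur=2
After 2 (craft rope): rope=3 sulfur=1
After 3 (consume 1 rope): rope=2 sulfur=1
After 4 (craft rope): rope=5
After 5 (gather 5 sulfur): rope=5 sulfur=5
After 6 (craft rope): rope=8 sulfur=4
After 7 (craft rope): rope=11 sulfur=3

Answer: yes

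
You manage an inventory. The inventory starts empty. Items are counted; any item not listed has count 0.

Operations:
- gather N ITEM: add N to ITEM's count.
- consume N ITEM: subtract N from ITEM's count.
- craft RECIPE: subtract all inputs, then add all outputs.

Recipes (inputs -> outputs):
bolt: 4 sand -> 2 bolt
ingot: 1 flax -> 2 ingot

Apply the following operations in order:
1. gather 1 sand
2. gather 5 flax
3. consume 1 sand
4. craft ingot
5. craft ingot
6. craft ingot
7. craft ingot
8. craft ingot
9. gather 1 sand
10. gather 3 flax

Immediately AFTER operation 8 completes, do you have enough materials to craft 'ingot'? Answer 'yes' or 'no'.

After 1 (gather 1 sand): sand=1
After 2 (gather 5 flax): flax=5 sand=1
After 3 (consume 1 sand): flax=5
After 4 (craft ingot): flax=4 ingot=2
After 5 (craft ingot): flax=3 ingot=4
After 6 (craft ingot): flax=2 ingot=6
After 7 (craft ingot): flax=1 ingot=8
After 8 (craft ingot): ingot=10

Answer: no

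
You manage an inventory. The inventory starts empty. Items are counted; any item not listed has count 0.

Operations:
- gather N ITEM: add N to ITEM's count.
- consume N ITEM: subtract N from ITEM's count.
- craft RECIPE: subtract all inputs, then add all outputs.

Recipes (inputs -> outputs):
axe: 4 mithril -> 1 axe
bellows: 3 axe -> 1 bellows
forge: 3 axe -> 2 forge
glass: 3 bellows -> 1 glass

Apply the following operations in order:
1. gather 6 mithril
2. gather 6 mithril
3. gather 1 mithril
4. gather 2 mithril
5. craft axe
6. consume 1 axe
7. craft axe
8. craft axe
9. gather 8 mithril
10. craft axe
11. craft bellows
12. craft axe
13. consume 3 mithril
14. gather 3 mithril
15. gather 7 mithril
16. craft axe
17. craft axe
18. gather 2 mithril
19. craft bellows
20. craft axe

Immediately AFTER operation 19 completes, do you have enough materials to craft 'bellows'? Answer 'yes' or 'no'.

After 1 (gather 6 mithril): mithril=6
After 2 (gather 6 mithril): mithril=12
After 3 (gather 1 mithril): mithril=13
After 4 (gather 2 mithril): mithril=15
After 5 (craft axe): axe=1 mithril=11
After 6 (consume 1 axe): mithril=11
After 7 (craft axe): axe=1 mithril=7
After 8 (craft axe): axe=2 mithril=3
After 9 (gather 8 mithril): axe=2 mithril=11
After 10 (craft axe): axe=3 mithril=7
After 11 (craft bellows): bellows=1 mithril=7
After 12 (craft axe): axe=1 bellows=1 mithril=3
After 13 (consume 3 mithril): axe=1 bellows=1
After 14 (gather 3 mithril): axe=1 bellows=1 mithril=3
After 15 (gather 7 mithril): axe=1 bellows=1 mithril=10
After 16 (craft axe): axe=2 bellows=1 mithril=6
After 17 (craft axe): axe=3 bellows=1 mithril=2
After 18 (gather 2 mithril): axe=3 bellows=1 mithril=4
After 19 (craft bellows): bellows=2 mithril=4

Answer: no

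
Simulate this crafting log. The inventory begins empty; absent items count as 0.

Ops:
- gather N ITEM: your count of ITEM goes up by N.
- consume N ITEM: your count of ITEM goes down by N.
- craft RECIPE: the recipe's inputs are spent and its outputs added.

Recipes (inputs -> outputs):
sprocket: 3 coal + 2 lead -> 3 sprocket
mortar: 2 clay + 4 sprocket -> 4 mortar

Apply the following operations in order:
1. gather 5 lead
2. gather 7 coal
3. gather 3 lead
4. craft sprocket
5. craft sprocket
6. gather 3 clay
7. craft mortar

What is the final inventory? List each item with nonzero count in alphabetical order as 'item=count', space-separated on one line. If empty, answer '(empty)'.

After 1 (gather 5 lead): lead=5
After 2 (gather 7 coal): coal=7 lead=5
After 3 (gather 3 lead): coal=7 lead=8
After 4 (craft sprocket): coal=4 lead=6 sprocket=3
After 5 (craft sprocket): coal=1 lead=4 sprocket=6
After 6 (gather 3 clay): clay=3 coal=1 lead=4 sprocket=6
After 7 (craft mortar): clay=1 coal=1 lead=4 mortar=4 sprocket=2

Answer: clay=1 coal=1 lead=4 mortar=4 sprocket=2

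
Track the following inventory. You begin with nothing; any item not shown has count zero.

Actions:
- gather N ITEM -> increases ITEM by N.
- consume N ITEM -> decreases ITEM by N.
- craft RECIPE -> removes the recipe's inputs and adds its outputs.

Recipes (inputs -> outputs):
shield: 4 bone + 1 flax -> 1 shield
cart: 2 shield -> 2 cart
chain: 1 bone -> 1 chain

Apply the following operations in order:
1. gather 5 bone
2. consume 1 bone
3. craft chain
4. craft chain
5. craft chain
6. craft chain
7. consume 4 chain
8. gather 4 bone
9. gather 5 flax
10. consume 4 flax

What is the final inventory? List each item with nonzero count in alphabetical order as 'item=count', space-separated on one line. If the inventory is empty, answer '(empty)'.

Answer: bone=4 flax=1

Derivation:
After 1 (gather 5 bone): bone=5
After 2 (consume 1 bone): bone=4
After 3 (craft chain): bone=3 chain=1
After 4 (craft chain): bone=2 chain=2
After 5 (craft chain): bone=1 chain=3
After 6 (craft chain): chain=4
After 7 (consume 4 chain): (empty)
After 8 (gather 4 bone): bone=4
After 9 (gather 5 flax): bone=4 flax=5
After 10 (consume 4 flax): bone=4 flax=1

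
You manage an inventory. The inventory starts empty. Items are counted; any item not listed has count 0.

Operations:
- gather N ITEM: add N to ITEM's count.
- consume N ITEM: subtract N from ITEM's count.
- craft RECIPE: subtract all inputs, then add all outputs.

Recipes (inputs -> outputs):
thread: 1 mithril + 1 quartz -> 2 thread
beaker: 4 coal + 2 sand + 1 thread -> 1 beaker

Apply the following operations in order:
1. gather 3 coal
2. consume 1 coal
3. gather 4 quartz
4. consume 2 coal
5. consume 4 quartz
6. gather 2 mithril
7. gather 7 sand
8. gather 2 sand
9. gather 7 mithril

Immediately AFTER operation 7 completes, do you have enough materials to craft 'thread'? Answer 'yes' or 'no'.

After 1 (gather 3 coal): coal=3
After 2 (consume 1 coal): coal=2
After 3 (gather 4 quartz): coal=2 quartz=4
After 4 (consume 2 coal): quartz=4
After 5 (consume 4 quartz): (empty)
After 6 (gather 2 mithril): mithril=2
After 7 (gather 7 sand): mithril=2 sand=7

Answer: no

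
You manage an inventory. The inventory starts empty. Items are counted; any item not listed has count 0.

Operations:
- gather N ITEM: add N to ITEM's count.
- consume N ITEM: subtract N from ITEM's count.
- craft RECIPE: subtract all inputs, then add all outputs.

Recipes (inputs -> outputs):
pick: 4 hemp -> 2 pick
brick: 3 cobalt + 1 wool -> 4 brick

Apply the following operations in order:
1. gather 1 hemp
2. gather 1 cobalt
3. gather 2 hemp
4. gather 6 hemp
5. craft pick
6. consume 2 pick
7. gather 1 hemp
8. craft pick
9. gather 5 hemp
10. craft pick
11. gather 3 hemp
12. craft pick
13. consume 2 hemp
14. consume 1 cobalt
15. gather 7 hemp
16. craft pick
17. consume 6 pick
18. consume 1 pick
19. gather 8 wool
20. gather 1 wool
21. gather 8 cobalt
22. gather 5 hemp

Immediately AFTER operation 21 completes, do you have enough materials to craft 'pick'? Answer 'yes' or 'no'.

Answer: no

Derivation:
After 1 (gather 1 hemp): hemp=1
After 2 (gather 1 cobalt): cobalt=1 hemp=1
After 3 (gather 2 hemp): cobalt=1 hemp=3
After 4 (gather 6 hemp): cobalt=1 hemp=9
After 5 (craft pick): cobalt=1 hemp=5 pick=2
After 6 (consume 2 pick): cobalt=1 hemp=5
After 7 (gather 1 hemp): cobalt=1 hemp=6
After 8 (craft pick): cobalt=1 hemp=2 pick=2
After 9 (gather 5 hemp): cobalt=1 hemp=7 pick=2
After 10 (craft pick): cobalt=1 hemp=3 pick=4
After 11 (gather 3 hemp): cobalt=1 hemp=6 pick=4
After 12 (craft pick): cobalt=1 hemp=2 pick=6
After 13 (consume 2 hemp): cobalt=1 pick=6
After 14 (consume 1 cobalt): pick=6
After 15 (gather 7 hemp): hemp=7 pick=6
After 16 (craft pick): hemp=3 pick=8
After 17 (consume 6 pick): hemp=3 pick=2
After 18 (consume 1 pick): hemp=3 pick=1
After 19 (gather 8 wool): hemp=3 pick=1 wool=8
After 20 (gather 1 wool): hemp=3 pick=1 wool=9
After 21 (gather 8 cobalt): cobalt=8 hemp=3 pick=1 wool=9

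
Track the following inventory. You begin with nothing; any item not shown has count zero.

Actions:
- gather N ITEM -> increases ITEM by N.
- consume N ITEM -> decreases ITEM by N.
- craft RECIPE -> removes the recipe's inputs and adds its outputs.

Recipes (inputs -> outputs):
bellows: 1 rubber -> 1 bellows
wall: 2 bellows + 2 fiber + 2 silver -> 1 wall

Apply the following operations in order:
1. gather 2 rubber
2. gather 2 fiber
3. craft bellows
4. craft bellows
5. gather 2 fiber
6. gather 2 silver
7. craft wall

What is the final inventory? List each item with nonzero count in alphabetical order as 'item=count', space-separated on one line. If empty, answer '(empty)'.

Answer: fiber=2 wall=1

Derivation:
After 1 (gather 2 rubber): rubber=2
After 2 (gather 2 fiber): fiber=2 rubber=2
After 3 (craft bellows): bellows=1 fiber=2 rubber=1
After 4 (craft bellows): bellows=2 fiber=2
After 5 (gather 2 fiber): bellows=2 fiber=4
After 6 (gather 2 silver): bellows=2 fiber=4 silver=2
After 7 (craft wall): fiber=2 wall=1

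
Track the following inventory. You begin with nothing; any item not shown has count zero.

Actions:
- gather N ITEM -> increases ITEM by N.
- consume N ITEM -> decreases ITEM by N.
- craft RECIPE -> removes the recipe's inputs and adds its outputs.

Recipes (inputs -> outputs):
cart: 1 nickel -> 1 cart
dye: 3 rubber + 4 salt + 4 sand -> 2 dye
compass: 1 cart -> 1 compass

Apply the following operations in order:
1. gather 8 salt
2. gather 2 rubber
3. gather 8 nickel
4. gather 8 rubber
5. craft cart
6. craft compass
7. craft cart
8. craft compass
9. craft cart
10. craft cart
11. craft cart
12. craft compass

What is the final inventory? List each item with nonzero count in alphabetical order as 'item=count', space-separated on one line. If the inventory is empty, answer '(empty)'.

Answer: cart=2 compass=3 nickel=3 rubber=10 salt=8

Derivation:
After 1 (gather 8 salt): salt=8
After 2 (gather 2 rubber): rubber=2 salt=8
After 3 (gather 8 nickel): nickel=8 rubber=2 salt=8
After 4 (gather 8 rubber): nickel=8 rubber=10 salt=8
After 5 (craft cart): cart=1 nickel=7 rubber=10 salt=8
After 6 (craft compass): compass=1 nickel=7 rubber=10 salt=8
After 7 (craft cart): cart=1 compass=1 nickel=6 rubber=10 salt=8
After 8 (craft compass): compass=2 nickel=6 rubber=10 salt=8
After 9 (craft cart): cart=1 compass=2 nickel=5 rubber=10 salt=8
After 10 (craft cart): cart=2 compass=2 nickel=4 rubber=10 salt=8
After 11 (craft cart): cart=3 compass=2 nickel=3 rubber=10 salt=8
After 12 (craft compass): cart=2 compass=3 nickel=3 rubber=10 salt=8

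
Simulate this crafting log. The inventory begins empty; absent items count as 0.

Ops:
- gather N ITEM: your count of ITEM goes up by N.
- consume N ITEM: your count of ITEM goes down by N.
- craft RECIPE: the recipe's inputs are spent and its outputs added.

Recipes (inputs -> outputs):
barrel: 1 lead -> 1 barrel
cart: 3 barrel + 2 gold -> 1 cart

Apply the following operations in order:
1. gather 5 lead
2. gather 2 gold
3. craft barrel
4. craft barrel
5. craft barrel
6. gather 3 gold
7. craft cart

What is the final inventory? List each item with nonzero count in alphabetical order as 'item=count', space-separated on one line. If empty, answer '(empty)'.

After 1 (gather 5 lead): lead=5
After 2 (gather 2 gold): gold=2 lead=5
After 3 (craft barrel): barrel=1 gold=2 lead=4
After 4 (craft barrel): barrel=2 gold=2 lead=3
After 5 (craft barrel): barrel=3 gold=2 lead=2
After 6 (gather 3 gold): barrel=3 gold=5 lead=2
After 7 (craft cart): cart=1 gold=3 lead=2

Answer: cart=1 gold=3 lead=2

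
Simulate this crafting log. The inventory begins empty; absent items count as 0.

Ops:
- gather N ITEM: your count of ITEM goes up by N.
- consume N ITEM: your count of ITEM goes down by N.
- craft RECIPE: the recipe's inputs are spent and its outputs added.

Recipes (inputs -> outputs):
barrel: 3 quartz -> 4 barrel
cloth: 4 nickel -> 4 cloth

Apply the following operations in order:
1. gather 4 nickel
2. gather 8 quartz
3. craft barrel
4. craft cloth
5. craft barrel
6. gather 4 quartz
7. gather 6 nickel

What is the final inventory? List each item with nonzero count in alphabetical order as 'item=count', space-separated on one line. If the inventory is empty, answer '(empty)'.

After 1 (gather 4 nickel): nickel=4
After 2 (gather 8 quartz): nickel=4 quartz=8
After 3 (craft barrel): barrel=4 nickel=4 quartz=5
After 4 (craft cloth): barrel=4 cloth=4 quartz=5
After 5 (craft barrel): barrel=8 cloth=4 quartz=2
After 6 (gather 4 quartz): barrel=8 cloth=4 quartz=6
After 7 (gather 6 nickel): barrel=8 cloth=4 nickel=6 quartz=6

Answer: barrel=8 cloth=4 nickel=6 quartz=6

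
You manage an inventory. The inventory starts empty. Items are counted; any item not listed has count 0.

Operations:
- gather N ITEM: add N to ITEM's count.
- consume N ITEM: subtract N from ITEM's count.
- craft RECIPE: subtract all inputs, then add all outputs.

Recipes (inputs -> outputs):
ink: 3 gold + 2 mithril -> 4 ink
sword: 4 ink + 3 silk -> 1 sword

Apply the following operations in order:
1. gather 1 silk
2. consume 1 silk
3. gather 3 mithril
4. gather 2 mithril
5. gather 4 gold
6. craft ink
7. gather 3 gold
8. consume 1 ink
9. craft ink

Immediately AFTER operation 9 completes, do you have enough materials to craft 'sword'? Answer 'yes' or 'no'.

After 1 (gather 1 silk): silk=1
After 2 (consume 1 silk): (empty)
After 3 (gather 3 mithril): mithril=3
After 4 (gather 2 mithril): mithril=5
After 5 (gather 4 gold): gold=4 mithril=5
After 6 (craft ink): gold=1 ink=4 mithril=3
After 7 (gather 3 gold): gold=4 ink=4 mithril=3
After 8 (consume 1 ink): gold=4 ink=3 mithril=3
After 9 (craft ink): gold=1 ink=7 mithril=1

Answer: no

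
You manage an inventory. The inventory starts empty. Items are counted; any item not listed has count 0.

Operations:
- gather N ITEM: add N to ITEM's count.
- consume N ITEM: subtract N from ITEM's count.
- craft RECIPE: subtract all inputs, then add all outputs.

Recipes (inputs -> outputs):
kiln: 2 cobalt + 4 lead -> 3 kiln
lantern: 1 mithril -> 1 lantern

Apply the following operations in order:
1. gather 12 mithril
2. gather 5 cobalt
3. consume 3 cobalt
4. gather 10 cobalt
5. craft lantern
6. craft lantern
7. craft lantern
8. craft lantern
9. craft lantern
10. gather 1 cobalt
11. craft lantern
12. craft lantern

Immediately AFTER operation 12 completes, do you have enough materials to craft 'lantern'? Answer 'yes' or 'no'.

After 1 (gather 12 mithril): mithril=12
After 2 (gather 5 cobalt): cobalt=5 mithril=12
After 3 (consume 3 cobalt): cobalt=2 mithril=12
After 4 (gather 10 cobalt): cobalt=12 mithril=12
After 5 (craft lantern): cobalt=12 lantern=1 mithril=11
After 6 (craft lantern): cobalt=12 lantern=2 mithril=10
After 7 (craft lantern): cobalt=12 lantern=3 mithril=9
After 8 (craft lantern): cobalt=12 lantern=4 mithril=8
After 9 (craft lantern): cobalt=12 lantern=5 mithril=7
After 10 (gather 1 cobalt): cobalt=13 lantern=5 mithril=7
After 11 (craft lantern): cobalt=13 lantern=6 mithril=6
After 12 (craft lantern): cobalt=13 lantern=7 mithril=5

Answer: yes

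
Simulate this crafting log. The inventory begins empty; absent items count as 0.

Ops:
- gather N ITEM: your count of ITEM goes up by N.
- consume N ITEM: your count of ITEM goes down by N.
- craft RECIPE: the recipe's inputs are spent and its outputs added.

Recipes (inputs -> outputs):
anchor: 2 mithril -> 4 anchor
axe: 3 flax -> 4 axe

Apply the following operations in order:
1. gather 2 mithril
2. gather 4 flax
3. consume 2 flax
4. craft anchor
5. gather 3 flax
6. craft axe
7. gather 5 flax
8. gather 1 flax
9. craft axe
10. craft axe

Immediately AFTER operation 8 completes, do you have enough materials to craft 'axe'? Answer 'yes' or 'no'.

Answer: yes

Derivation:
After 1 (gather 2 mithril): mithril=2
After 2 (gather 4 flax): flax=4 mithril=2
After 3 (consume 2 flax): flax=2 mithril=2
After 4 (craft anchor): anchor=4 flax=2
After 5 (gather 3 flax): anchor=4 flax=5
After 6 (craft axe): anchor=4 axe=4 flax=2
After 7 (gather 5 flax): anchor=4 axe=4 flax=7
After 8 (gather 1 flax): anchor=4 axe=4 flax=8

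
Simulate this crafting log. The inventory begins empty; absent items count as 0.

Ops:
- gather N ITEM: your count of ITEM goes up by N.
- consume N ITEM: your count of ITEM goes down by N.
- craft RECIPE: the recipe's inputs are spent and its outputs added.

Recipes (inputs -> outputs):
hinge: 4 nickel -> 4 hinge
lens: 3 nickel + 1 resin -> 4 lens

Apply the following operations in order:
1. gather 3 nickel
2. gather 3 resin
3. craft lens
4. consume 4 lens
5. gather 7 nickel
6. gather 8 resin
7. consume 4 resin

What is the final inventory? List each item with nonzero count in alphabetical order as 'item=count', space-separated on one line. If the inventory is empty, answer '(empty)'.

After 1 (gather 3 nickel): nickel=3
After 2 (gather 3 resin): nickel=3 resin=3
After 3 (craft lens): lens=4 resin=2
After 4 (consume 4 lens): resin=2
After 5 (gather 7 nickel): nickel=7 resin=2
After 6 (gather 8 resin): nickel=7 resin=10
After 7 (consume 4 resin): nickel=7 resin=6

Answer: nickel=7 resin=6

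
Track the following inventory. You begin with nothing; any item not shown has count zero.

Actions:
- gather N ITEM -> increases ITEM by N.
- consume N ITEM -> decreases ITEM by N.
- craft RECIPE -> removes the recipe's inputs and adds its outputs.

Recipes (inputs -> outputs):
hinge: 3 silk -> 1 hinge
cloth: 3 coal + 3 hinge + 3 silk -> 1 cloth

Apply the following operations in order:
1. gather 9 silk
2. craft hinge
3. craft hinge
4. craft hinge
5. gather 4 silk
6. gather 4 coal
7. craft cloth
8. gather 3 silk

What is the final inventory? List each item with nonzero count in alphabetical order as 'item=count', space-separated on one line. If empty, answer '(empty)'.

Answer: cloth=1 coal=1 silk=4

Derivation:
After 1 (gather 9 silk): silk=9
After 2 (craft hinge): hinge=1 silk=6
After 3 (craft hinge): hinge=2 silk=3
After 4 (craft hinge): hinge=3
After 5 (gather 4 silk): hinge=3 silk=4
After 6 (gather 4 coal): coal=4 hinge=3 silk=4
After 7 (craft cloth): cloth=1 coal=1 silk=1
After 8 (gather 3 silk): cloth=1 coal=1 silk=4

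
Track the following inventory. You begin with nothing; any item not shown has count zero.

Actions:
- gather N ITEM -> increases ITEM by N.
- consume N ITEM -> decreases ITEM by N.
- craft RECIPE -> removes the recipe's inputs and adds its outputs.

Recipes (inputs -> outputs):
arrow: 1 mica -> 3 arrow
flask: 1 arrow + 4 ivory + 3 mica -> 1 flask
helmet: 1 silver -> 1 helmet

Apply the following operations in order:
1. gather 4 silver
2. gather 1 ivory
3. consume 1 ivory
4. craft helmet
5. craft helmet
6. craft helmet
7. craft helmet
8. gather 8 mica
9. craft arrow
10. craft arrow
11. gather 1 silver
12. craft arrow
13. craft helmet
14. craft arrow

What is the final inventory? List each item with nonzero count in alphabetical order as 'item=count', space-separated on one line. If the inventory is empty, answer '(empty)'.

Answer: arrow=12 helmet=5 mica=4

Derivation:
After 1 (gather 4 silver): silver=4
After 2 (gather 1 ivory): ivory=1 silver=4
After 3 (consume 1 ivory): silver=4
After 4 (craft helmet): helmet=1 silver=3
After 5 (craft helmet): helmet=2 silver=2
After 6 (craft helmet): helmet=3 silver=1
After 7 (craft helmet): helmet=4
After 8 (gather 8 mica): helmet=4 mica=8
After 9 (craft arrow): arrow=3 helmet=4 mica=7
After 10 (craft arrow): arrow=6 helmet=4 mica=6
After 11 (gather 1 silver): arrow=6 helmet=4 mica=6 silver=1
After 12 (craft arrow): arrow=9 helmet=4 mica=5 silver=1
After 13 (craft helmet): arrow=9 helmet=5 mica=5
After 14 (craft arrow): arrow=12 helmet=5 mica=4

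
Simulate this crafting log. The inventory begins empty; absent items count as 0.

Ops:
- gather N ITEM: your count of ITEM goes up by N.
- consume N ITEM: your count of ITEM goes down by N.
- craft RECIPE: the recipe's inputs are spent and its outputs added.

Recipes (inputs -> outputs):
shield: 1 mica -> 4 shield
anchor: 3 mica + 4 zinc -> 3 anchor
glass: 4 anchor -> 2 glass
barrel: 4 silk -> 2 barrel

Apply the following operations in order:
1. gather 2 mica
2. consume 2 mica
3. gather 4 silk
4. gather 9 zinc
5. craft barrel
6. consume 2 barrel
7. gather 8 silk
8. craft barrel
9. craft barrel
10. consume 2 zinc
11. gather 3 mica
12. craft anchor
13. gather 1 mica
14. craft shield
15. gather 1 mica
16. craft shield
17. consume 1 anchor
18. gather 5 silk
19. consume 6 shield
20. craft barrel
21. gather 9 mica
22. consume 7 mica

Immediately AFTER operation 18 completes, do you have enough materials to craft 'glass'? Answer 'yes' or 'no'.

Answer: no

Derivation:
After 1 (gather 2 mica): mica=2
After 2 (consume 2 mica): (empty)
After 3 (gather 4 silk): silk=4
After 4 (gather 9 zinc): silk=4 zinc=9
After 5 (craft barrel): barrel=2 zinc=9
After 6 (consume 2 barrel): zinc=9
After 7 (gather 8 silk): silk=8 zinc=9
After 8 (craft barrel): barrel=2 silk=4 zinc=9
After 9 (craft barrel): barrel=4 zinc=9
After 10 (consume 2 zinc): barrel=4 zinc=7
After 11 (gather 3 mica): barrel=4 mica=3 zinc=7
After 12 (craft anchor): anchor=3 barrel=4 zinc=3
After 13 (gather 1 mica): anchor=3 barrel=4 mica=1 zinc=3
After 14 (craft shield): anchor=3 barrel=4 shield=4 zinc=3
After 15 (gather 1 mica): anchor=3 barrel=4 mica=1 shield=4 zinc=3
After 16 (craft shield): anchor=3 barrel=4 shield=8 zinc=3
After 17 (consume 1 anchor): anchor=2 barrel=4 shield=8 zinc=3
After 18 (gather 5 silk): anchor=2 barrel=4 shield=8 silk=5 zinc=3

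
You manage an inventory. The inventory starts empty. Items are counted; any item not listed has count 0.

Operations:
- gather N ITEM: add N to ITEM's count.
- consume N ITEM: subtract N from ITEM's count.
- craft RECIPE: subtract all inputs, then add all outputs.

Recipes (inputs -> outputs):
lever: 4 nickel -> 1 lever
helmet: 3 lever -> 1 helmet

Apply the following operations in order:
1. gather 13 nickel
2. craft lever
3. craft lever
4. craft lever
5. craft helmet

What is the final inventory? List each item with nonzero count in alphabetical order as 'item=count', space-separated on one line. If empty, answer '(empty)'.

After 1 (gather 13 nickel): nickel=13
After 2 (craft lever): lever=1 nickel=9
After 3 (craft lever): lever=2 nickel=5
After 4 (craft lever): lever=3 nickel=1
After 5 (craft helmet): helmet=1 nickel=1

Answer: helmet=1 nickel=1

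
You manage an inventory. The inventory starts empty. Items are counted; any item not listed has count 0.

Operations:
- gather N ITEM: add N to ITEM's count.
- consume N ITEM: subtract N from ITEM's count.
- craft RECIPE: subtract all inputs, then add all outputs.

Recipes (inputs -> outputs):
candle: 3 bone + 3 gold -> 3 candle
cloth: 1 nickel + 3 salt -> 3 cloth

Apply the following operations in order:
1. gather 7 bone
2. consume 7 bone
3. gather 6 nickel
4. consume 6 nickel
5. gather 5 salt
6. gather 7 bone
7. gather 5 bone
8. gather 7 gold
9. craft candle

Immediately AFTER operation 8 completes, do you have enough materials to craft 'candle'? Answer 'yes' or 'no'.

After 1 (gather 7 bone): bone=7
After 2 (consume 7 bone): (empty)
After 3 (gather 6 nickel): nickel=6
After 4 (consume 6 nickel): (empty)
After 5 (gather 5 salt): salt=5
After 6 (gather 7 bone): bone=7 salt=5
After 7 (gather 5 bone): bone=12 salt=5
After 8 (gather 7 gold): bone=12 gold=7 salt=5

Answer: yes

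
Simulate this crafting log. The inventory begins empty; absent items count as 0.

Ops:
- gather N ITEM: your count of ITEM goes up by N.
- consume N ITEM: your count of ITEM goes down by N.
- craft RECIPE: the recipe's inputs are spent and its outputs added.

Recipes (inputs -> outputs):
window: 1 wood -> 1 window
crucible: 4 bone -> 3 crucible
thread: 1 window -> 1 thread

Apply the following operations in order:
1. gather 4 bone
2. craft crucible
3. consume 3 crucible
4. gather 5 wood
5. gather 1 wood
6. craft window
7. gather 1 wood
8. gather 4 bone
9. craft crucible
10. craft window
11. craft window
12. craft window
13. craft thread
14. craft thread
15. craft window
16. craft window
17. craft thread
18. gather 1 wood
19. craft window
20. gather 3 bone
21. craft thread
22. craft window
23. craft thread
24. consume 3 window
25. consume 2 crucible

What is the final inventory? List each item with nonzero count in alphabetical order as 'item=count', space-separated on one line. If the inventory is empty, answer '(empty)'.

After 1 (gather 4 bone): bone=4
After 2 (craft crucible): crucible=3
After 3 (consume 3 crucible): (empty)
After 4 (gather 5 wood): wood=5
After 5 (gather 1 wood): wood=6
After 6 (craft window): window=1 wood=5
After 7 (gather 1 wood): window=1 wood=6
After 8 (gather 4 bone): bone=4 window=1 wood=6
After 9 (craft crucible): crucible=3 window=1 wood=6
After 10 (craft window): crucible=3 window=2 wood=5
After 11 (craft window): crucible=3 window=3 wood=4
After 12 (craft window): crucible=3 window=4 wood=3
After 13 (craft thread): crucible=3 thread=1 window=3 wood=3
After 14 (craft thread): crucible=3 thread=2 window=2 wood=3
After 15 (craft window): crucible=3 thread=2 window=3 wood=2
After 16 (craft window): crucible=3 thread=2 window=4 wood=1
After 17 (craft thread): crucible=3 thread=3 window=3 wood=1
After 18 (gather 1 wood): crucible=3 thread=3 window=3 wood=2
After 19 (craft window): crucible=3 thread=3 window=4 wood=1
After 20 (gather 3 bone): bone=3 crucible=3 thread=3 window=4 wood=1
After 21 (craft thread): bone=3 crucible=3 thread=4 window=3 wood=1
After 22 (craft window): bone=3 crucible=3 thread=4 window=4
After 23 (craft thread): bone=3 crucible=3 thread=5 window=3
After 24 (consume 3 window): bone=3 crucible=3 thread=5
After 25 (consume 2 crucible): bone=3 crucible=1 thread=5

Answer: bone=3 crucible=1 thread=5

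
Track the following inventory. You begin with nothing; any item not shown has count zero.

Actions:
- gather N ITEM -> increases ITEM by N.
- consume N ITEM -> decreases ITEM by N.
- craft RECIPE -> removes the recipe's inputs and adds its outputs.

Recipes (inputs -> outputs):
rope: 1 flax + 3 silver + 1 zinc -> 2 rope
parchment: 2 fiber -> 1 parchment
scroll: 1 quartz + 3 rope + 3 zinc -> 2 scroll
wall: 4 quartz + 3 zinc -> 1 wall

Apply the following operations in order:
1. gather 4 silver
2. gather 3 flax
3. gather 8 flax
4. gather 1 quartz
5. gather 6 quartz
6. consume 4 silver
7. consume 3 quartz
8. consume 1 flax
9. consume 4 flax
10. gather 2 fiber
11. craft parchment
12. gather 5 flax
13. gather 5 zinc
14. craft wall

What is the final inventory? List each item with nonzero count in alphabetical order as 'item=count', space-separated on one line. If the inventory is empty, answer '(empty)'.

Answer: flax=11 parchment=1 wall=1 zinc=2

Derivation:
After 1 (gather 4 silver): silver=4
After 2 (gather 3 flax): flax=3 silver=4
After 3 (gather 8 flax): flax=11 silver=4
After 4 (gather 1 quartz): flax=11 quartz=1 silver=4
After 5 (gather 6 quartz): flax=11 quartz=7 silver=4
After 6 (consume 4 silver): flax=11 quartz=7
After 7 (consume 3 quartz): flax=11 quartz=4
After 8 (consume 1 flax): flax=10 quartz=4
After 9 (consume 4 flax): flax=6 quartz=4
After 10 (gather 2 fiber): fiber=2 flax=6 quartz=4
After 11 (craft parchment): flax=6 parchment=1 quartz=4
After 12 (gather 5 flax): flax=11 parchment=1 quartz=4
After 13 (gather 5 zinc): flax=11 parchment=1 quartz=4 zinc=5
After 14 (craft wall): flax=11 parchment=1 wall=1 zinc=2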